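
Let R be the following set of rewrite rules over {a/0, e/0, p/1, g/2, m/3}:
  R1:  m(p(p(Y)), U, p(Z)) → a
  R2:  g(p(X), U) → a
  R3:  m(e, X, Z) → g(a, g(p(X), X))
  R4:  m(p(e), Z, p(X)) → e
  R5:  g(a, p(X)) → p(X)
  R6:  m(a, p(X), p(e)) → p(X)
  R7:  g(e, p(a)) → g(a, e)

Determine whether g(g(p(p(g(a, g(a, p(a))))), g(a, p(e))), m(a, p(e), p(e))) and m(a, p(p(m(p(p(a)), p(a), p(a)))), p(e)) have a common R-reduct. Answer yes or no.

no — NF(t₁) = p(e), NF(t₂) = p(p(a))

Reduce t₁ = g(g(p(p(g(a, g(a, p(a))))), g(a, p(e))), m(a, p(e), p(e))):
1. g(g(p(p(g(a, g(a, p(a))))), g(a, p(e))), m(a, p(e), p(e)))  →  g(a, m(a, p(e), p(e)))   [R2 at 1]
2. g(a, m(a, p(e), p(e)))  →  g(a, p(e))   [R6 at 2]
3. g(a, p(e))  →  p(e)   [R5 at ε]

Reduce t₂ = m(a, p(p(m(p(p(a)), p(a), p(a)))), p(e)):
1. m(a, p(p(m(p(p(a)), p(a), p(a)))), p(e))  →  p(p(m(p(p(a)), p(a), p(a))))   [R6 at ε]
2. p(p(m(p(p(a)), p(a), p(a))))  →  p(p(a))   [R1 at 1.1]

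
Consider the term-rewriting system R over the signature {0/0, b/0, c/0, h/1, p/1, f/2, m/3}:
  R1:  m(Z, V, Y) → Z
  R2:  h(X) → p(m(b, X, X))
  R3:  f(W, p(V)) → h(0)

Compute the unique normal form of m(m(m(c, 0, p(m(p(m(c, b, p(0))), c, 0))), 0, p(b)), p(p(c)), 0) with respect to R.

c

1. m(m(m(c, 0, p(m(p(m(c, b, p(0))), c, 0))), 0, p(b)), p(p(c)), 0)  →  m(m(c, 0, p(m(p(m(c, b, p(0))), c, 0))), 0, p(b))   [R1 at ε]
2. m(m(c, 0, p(m(p(m(c, b, p(0))), c, 0))), 0, p(b))  →  m(c, 0, p(m(p(m(c, b, p(0))), c, 0)))   [R1 at ε]
3. m(c, 0, p(m(p(m(c, b, p(0))), c, 0)))  →  c   [R1 at ε]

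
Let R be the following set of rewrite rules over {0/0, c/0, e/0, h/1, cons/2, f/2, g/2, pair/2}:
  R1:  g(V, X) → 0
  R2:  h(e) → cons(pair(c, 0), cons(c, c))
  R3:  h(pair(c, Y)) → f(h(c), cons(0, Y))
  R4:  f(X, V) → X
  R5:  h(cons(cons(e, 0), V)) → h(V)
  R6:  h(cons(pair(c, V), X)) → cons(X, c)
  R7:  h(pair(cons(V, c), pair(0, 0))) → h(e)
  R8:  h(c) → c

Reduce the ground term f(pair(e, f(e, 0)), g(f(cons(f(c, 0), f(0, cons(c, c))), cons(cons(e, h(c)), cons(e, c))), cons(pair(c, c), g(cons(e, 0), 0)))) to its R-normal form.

1. f(pair(e, f(e, 0)), g(f(cons(f(c, 0), f(0, cons(c, c))), cons(cons(e, h(c)), cons(e, c))), cons(pair(c, c), g(cons(e, 0), 0))))  →  pair(e, f(e, 0))   [R4 at ε]
2. pair(e, f(e, 0))  →  pair(e, e)   [R4 at 2]

pair(e, e)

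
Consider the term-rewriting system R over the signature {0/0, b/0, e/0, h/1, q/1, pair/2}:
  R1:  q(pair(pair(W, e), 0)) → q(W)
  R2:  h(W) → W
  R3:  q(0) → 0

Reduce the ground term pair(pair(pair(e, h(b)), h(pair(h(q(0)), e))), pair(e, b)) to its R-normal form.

1. pair(pair(pair(e, h(b)), h(pair(h(q(0)), e))), pair(e, b))  →  pair(pair(pair(e, b), h(pair(h(q(0)), e))), pair(e, b))   [R2 at 1.1.2]
2. pair(pair(pair(e, b), h(pair(h(q(0)), e))), pair(e, b))  →  pair(pair(pair(e, b), pair(h(q(0)), e)), pair(e, b))   [R2 at 1.2]
3. pair(pair(pair(e, b), pair(h(q(0)), e)), pair(e, b))  →  pair(pair(pair(e, b), pair(q(0), e)), pair(e, b))   [R2 at 1.2.1]
4. pair(pair(pair(e, b), pair(q(0), e)), pair(e, b))  →  pair(pair(pair(e, b), pair(0, e)), pair(e, b))   [R3 at 1.2.1]

pair(pair(pair(e, b), pair(0, e)), pair(e, b))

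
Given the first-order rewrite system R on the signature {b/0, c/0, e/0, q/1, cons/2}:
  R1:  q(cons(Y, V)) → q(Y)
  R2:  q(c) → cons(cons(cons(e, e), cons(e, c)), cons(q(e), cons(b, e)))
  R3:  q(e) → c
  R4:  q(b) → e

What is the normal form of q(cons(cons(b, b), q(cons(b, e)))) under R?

1. q(cons(cons(b, b), q(cons(b, e))))  →  q(cons(b, b))   [R1 at ε]
2. q(cons(b, b))  →  q(b)   [R1 at ε]
3. q(b)  →  e   [R4 at ε]

e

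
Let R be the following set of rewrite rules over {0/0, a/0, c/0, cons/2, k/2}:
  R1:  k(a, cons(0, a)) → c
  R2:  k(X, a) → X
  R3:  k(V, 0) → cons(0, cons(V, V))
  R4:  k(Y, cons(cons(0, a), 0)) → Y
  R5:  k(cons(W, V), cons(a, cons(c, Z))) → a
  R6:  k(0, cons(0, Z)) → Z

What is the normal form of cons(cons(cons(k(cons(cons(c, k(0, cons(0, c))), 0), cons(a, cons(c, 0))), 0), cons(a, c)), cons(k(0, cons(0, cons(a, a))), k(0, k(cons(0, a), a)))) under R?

1. cons(cons(cons(k(cons(cons(c, k(0, cons(0, c))), 0), cons(a, cons(c, 0))), 0), cons(a, c)), cons(k(0, cons(0, cons(a, a))), k(0, k(cons(0, a), a))))  →  cons(cons(cons(a, 0), cons(a, c)), cons(k(0, cons(0, cons(a, a))), k(0, k(cons(0, a), a))))   [R5 at 1.1.1]
2. cons(cons(cons(a, 0), cons(a, c)), cons(k(0, cons(0, cons(a, a))), k(0, k(cons(0, a), a))))  →  cons(cons(cons(a, 0), cons(a, c)), cons(cons(a, a), k(0, k(cons(0, a), a))))   [R6 at 2.1]
3. cons(cons(cons(a, 0), cons(a, c)), cons(cons(a, a), k(0, k(cons(0, a), a))))  →  cons(cons(cons(a, 0), cons(a, c)), cons(cons(a, a), k(0, cons(0, a))))   [R2 at 2.2.2]
4. cons(cons(cons(a, 0), cons(a, c)), cons(cons(a, a), k(0, cons(0, a))))  →  cons(cons(cons(a, 0), cons(a, c)), cons(cons(a, a), a))   [R6 at 2.2]

cons(cons(cons(a, 0), cons(a, c)), cons(cons(a, a), a))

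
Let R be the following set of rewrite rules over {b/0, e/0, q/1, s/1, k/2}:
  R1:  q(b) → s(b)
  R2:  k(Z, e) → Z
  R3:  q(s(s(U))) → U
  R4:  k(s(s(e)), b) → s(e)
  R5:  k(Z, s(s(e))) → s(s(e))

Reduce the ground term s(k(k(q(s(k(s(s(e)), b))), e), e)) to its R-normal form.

s(e)

1. s(k(k(q(s(k(s(s(e)), b))), e), e))  →  s(k(q(s(k(s(s(e)), b))), e))   [R2 at 1]
2. s(k(q(s(k(s(s(e)), b))), e))  →  s(q(s(k(s(s(e)), b))))   [R2 at 1]
3. s(q(s(k(s(s(e)), b))))  →  s(q(s(s(e))))   [R4 at 1.1.1]
4. s(q(s(s(e))))  →  s(e)   [R3 at 1]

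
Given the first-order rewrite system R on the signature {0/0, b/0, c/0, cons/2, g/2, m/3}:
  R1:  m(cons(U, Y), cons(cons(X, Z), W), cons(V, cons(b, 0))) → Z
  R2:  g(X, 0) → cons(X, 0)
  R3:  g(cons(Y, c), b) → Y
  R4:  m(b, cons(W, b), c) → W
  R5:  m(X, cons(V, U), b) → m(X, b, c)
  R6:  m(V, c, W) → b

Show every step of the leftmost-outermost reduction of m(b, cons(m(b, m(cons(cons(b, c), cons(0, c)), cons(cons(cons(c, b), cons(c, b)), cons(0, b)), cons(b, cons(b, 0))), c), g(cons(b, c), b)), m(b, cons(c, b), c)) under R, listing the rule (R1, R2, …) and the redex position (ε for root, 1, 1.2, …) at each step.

c

1. m(b, cons(m(b, m(cons(cons(b, c), cons(0, c)), cons(cons(cons(c, b), cons(c, b)), cons(0, b)), cons(b, cons(b, 0))), c), g(cons(b, c), b)), m(b, cons(c, b), c))  →  m(b, cons(m(b, cons(c, b), c), g(cons(b, c), b)), m(b, cons(c, b), c))   [R1 at 2.1.2]
2. m(b, cons(m(b, cons(c, b), c), g(cons(b, c), b)), m(b, cons(c, b), c))  →  m(b, cons(c, g(cons(b, c), b)), m(b, cons(c, b), c))   [R4 at 2.1]
3. m(b, cons(c, g(cons(b, c), b)), m(b, cons(c, b), c))  →  m(b, cons(c, b), m(b, cons(c, b), c))   [R3 at 2.2]
4. m(b, cons(c, b), m(b, cons(c, b), c))  →  m(b, cons(c, b), c)   [R4 at 3]
5. m(b, cons(c, b), c)  →  c   [R4 at ε]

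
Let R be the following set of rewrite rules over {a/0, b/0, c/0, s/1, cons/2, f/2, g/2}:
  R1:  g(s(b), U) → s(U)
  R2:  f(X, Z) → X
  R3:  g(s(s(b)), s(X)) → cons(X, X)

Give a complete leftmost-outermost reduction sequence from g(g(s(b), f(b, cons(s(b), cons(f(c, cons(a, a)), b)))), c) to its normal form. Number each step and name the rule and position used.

1. g(g(s(b), f(b, cons(s(b), cons(f(c, cons(a, a)), b)))), c)  →  g(s(f(b, cons(s(b), cons(f(c, cons(a, a)), b)))), c)   [R1 at 1]
2. g(s(f(b, cons(s(b), cons(f(c, cons(a, a)), b)))), c)  →  g(s(b), c)   [R2 at 1.1]
3. g(s(b), c)  →  s(c)   [R1 at ε]

s(c)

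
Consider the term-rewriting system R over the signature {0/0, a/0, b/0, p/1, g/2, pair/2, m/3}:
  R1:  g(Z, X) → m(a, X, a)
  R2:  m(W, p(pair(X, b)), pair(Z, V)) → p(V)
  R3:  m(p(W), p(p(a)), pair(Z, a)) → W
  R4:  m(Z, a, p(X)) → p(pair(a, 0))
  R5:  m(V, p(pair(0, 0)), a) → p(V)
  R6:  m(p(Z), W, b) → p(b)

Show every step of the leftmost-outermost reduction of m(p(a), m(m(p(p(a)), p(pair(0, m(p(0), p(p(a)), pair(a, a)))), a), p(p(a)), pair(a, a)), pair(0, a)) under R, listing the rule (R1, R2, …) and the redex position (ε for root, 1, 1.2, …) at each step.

a

1. m(p(a), m(m(p(p(a)), p(pair(0, m(p(0), p(p(a)), pair(a, a)))), a), p(p(a)), pair(a, a)), pair(0, a))  →  m(p(a), m(m(p(p(a)), p(pair(0, 0)), a), p(p(a)), pair(a, a)), pair(0, a))   [R3 at 2.1.2.1.2]
2. m(p(a), m(m(p(p(a)), p(pair(0, 0)), a), p(p(a)), pair(a, a)), pair(0, a))  →  m(p(a), m(p(p(p(a))), p(p(a)), pair(a, a)), pair(0, a))   [R5 at 2.1]
3. m(p(a), m(p(p(p(a))), p(p(a)), pair(a, a)), pair(0, a))  →  m(p(a), p(p(a)), pair(0, a))   [R3 at 2]
4. m(p(a), p(p(a)), pair(0, a))  →  a   [R3 at ε]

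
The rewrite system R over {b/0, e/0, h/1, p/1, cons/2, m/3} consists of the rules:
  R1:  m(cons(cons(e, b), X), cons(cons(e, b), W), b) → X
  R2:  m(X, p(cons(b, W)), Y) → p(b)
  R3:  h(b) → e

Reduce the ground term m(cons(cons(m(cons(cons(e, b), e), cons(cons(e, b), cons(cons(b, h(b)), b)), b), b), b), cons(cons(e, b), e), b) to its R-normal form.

b

1. m(cons(cons(m(cons(cons(e, b), e), cons(cons(e, b), cons(cons(b, h(b)), b)), b), b), b), cons(cons(e, b), e), b)  →  m(cons(cons(e, b), b), cons(cons(e, b), e), b)   [R1 at 1.1.1]
2. m(cons(cons(e, b), b), cons(cons(e, b), e), b)  →  b   [R1 at ε]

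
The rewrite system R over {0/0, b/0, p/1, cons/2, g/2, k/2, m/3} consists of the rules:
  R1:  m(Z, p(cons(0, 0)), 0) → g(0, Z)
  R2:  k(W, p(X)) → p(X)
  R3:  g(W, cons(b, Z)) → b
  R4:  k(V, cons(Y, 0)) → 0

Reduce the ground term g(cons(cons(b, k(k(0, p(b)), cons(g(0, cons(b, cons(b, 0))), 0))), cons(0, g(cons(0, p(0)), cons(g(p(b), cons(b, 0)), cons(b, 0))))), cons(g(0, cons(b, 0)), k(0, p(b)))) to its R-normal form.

1. g(cons(cons(b, k(k(0, p(b)), cons(g(0, cons(b, cons(b, 0))), 0))), cons(0, g(cons(0, p(0)), cons(g(p(b), cons(b, 0)), cons(b, 0))))), cons(g(0, cons(b, 0)), k(0, p(b))))  →  g(cons(cons(b, 0), cons(0, g(cons(0, p(0)), cons(g(p(b), cons(b, 0)), cons(b, 0))))), cons(g(0, cons(b, 0)), k(0, p(b))))   [R4 at 1.1.2]
2. g(cons(cons(b, 0), cons(0, g(cons(0, p(0)), cons(g(p(b), cons(b, 0)), cons(b, 0))))), cons(g(0, cons(b, 0)), k(0, p(b))))  →  g(cons(cons(b, 0), cons(0, g(cons(0, p(0)), cons(b, cons(b, 0))))), cons(g(0, cons(b, 0)), k(0, p(b))))   [R3 at 1.2.2.2.1]
3. g(cons(cons(b, 0), cons(0, g(cons(0, p(0)), cons(b, cons(b, 0))))), cons(g(0, cons(b, 0)), k(0, p(b))))  →  g(cons(cons(b, 0), cons(0, b)), cons(g(0, cons(b, 0)), k(0, p(b))))   [R3 at 1.2.2]
4. g(cons(cons(b, 0), cons(0, b)), cons(g(0, cons(b, 0)), k(0, p(b))))  →  g(cons(cons(b, 0), cons(0, b)), cons(b, k(0, p(b))))   [R3 at 2.1]
5. g(cons(cons(b, 0), cons(0, b)), cons(b, k(0, p(b))))  →  b   [R3 at ε]

b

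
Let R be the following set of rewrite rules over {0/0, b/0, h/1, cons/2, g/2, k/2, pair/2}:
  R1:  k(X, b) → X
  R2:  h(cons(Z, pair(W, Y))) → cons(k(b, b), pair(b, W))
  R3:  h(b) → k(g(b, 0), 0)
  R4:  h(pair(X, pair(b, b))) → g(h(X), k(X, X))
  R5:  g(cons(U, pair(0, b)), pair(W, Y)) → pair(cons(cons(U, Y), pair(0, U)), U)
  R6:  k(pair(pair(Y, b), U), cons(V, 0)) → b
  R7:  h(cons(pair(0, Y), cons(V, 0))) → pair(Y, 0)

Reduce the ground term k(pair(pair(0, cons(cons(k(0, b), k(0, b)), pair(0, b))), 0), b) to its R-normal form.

1. k(pair(pair(0, cons(cons(k(0, b), k(0, b)), pair(0, b))), 0), b)  →  pair(pair(0, cons(cons(k(0, b), k(0, b)), pair(0, b))), 0)   [R1 at ε]
2. pair(pair(0, cons(cons(k(0, b), k(0, b)), pair(0, b))), 0)  →  pair(pair(0, cons(cons(0, k(0, b)), pair(0, b))), 0)   [R1 at 1.2.1.1]
3. pair(pair(0, cons(cons(0, k(0, b)), pair(0, b))), 0)  →  pair(pair(0, cons(cons(0, 0), pair(0, b))), 0)   [R1 at 1.2.1.2]

pair(pair(0, cons(cons(0, 0), pair(0, b))), 0)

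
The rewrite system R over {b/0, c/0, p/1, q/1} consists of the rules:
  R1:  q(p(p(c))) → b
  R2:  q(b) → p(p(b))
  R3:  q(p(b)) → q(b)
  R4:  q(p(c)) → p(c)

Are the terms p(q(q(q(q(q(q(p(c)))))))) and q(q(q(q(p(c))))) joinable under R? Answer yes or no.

no — NF(t₁) = p(p(c)), NF(t₂) = p(c)

Reduce t₁ = p(q(q(q(q(q(q(p(c)))))))):
1. p(q(q(q(q(q(q(p(c))))))))  →  p(q(q(q(q(q(p(c)))))))   [R4 at 1.1.1.1.1.1]
2. p(q(q(q(q(q(p(c)))))))  →  p(q(q(q(q(p(c))))))   [R4 at 1.1.1.1.1]
3. p(q(q(q(q(p(c))))))  →  p(q(q(q(p(c)))))   [R4 at 1.1.1.1]
4. p(q(q(q(p(c)))))  →  p(q(q(p(c))))   [R4 at 1.1.1]
5. p(q(q(p(c))))  →  p(q(p(c)))   [R4 at 1.1]
6. p(q(p(c)))  →  p(p(c))   [R4 at 1]

Reduce t₂ = q(q(q(q(p(c))))):
1. q(q(q(q(p(c)))))  →  q(q(q(p(c))))   [R4 at 1.1.1]
2. q(q(q(p(c))))  →  q(q(p(c)))   [R4 at 1.1]
3. q(q(p(c)))  →  q(p(c))   [R4 at 1]
4. q(p(c))  →  p(c)   [R4 at ε]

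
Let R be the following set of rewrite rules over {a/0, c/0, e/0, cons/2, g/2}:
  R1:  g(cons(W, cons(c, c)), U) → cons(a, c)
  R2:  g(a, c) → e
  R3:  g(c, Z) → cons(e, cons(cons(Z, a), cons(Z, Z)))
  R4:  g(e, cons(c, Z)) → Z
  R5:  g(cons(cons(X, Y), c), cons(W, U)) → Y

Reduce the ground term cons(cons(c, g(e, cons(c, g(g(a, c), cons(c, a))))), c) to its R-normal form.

cons(cons(c, a), c)

1. cons(cons(c, g(e, cons(c, g(g(a, c), cons(c, a))))), c)  →  cons(cons(c, g(g(a, c), cons(c, a))), c)   [R4 at 1.2]
2. cons(cons(c, g(g(a, c), cons(c, a))), c)  →  cons(cons(c, g(e, cons(c, a))), c)   [R2 at 1.2.1]
3. cons(cons(c, g(e, cons(c, a))), c)  →  cons(cons(c, a), c)   [R4 at 1.2]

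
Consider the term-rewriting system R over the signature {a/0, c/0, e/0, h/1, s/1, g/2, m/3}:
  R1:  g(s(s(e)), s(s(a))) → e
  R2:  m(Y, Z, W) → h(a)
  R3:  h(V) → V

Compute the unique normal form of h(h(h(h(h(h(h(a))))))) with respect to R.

1. h(h(h(h(h(h(h(a)))))))  →  h(h(h(h(h(h(a))))))   [R3 at ε]
2. h(h(h(h(h(h(a))))))  →  h(h(h(h(h(a)))))   [R3 at ε]
3. h(h(h(h(h(a)))))  →  h(h(h(h(a))))   [R3 at ε]
4. h(h(h(h(a))))  →  h(h(h(a)))   [R3 at ε]
5. h(h(h(a)))  →  h(h(a))   [R3 at ε]
6. h(h(a))  →  h(a)   [R3 at ε]
7. h(a)  →  a   [R3 at ε]

a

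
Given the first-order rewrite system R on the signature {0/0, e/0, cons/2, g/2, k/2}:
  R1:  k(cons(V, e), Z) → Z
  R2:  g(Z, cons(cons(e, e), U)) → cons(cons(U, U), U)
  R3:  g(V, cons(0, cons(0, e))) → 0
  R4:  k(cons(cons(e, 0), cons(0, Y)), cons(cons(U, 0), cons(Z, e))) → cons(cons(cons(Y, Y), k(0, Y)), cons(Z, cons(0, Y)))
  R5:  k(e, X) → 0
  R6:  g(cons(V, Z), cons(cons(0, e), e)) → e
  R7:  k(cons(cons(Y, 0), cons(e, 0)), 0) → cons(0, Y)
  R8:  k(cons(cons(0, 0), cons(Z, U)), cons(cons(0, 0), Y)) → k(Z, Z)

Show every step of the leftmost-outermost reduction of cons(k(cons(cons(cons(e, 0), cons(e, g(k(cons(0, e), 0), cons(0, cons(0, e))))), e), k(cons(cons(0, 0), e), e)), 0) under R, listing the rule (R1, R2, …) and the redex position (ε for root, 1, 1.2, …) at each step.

cons(e, 0)

1. cons(k(cons(cons(cons(e, 0), cons(e, g(k(cons(0, e), 0), cons(0, cons(0, e))))), e), k(cons(cons(0, 0), e), e)), 0)  →  cons(k(cons(cons(0, 0), e), e), 0)   [R1 at 1]
2. cons(k(cons(cons(0, 0), e), e), 0)  →  cons(e, 0)   [R1 at 1]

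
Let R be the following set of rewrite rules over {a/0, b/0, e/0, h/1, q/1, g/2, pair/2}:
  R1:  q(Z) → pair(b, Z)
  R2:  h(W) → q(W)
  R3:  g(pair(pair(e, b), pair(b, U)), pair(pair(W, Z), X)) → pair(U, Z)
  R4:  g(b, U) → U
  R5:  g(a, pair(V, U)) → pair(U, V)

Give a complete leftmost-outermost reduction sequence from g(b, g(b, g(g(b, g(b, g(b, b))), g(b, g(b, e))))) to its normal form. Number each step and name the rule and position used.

e

1. g(b, g(b, g(g(b, g(b, g(b, b))), g(b, g(b, e)))))  →  g(b, g(g(b, g(b, g(b, b))), g(b, g(b, e))))   [R4 at ε]
2. g(b, g(g(b, g(b, g(b, b))), g(b, g(b, e))))  →  g(g(b, g(b, g(b, b))), g(b, g(b, e)))   [R4 at ε]
3. g(g(b, g(b, g(b, b))), g(b, g(b, e)))  →  g(g(b, g(b, b)), g(b, g(b, e)))   [R4 at 1]
4. g(g(b, g(b, b)), g(b, g(b, e)))  →  g(g(b, b), g(b, g(b, e)))   [R4 at 1]
5. g(g(b, b), g(b, g(b, e)))  →  g(b, g(b, g(b, e)))   [R4 at 1]
6. g(b, g(b, g(b, e)))  →  g(b, g(b, e))   [R4 at ε]
7. g(b, g(b, e))  →  g(b, e)   [R4 at ε]
8. g(b, e)  →  e   [R4 at ε]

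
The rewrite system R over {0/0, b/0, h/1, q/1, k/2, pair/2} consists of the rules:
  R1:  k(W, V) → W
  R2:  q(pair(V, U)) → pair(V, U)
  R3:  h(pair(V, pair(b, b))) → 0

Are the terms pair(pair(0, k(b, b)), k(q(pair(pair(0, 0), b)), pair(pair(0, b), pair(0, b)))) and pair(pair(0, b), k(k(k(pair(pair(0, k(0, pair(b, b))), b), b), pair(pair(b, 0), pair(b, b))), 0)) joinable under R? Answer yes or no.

yes — NF(t₁) = pair(pair(0, b), pair(pair(0, 0), b)), NF(t₂) = pair(pair(0, b), pair(pair(0, 0), b))

Reduce t₁ = pair(pair(0, k(b, b)), k(q(pair(pair(0, 0), b)), pair(pair(0, b), pair(0, b)))):
1. pair(pair(0, k(b, b)), k(q(pair(pair(0, 0), b)), pair(pair(0, b), pair(0, b))))  →  pair(pair(0, b), k(q(pair(pair(0, 0), b)), pair(pair(0, b), pair(0, b))))   [R1 at 1.2]
2. pair(pair(0, b), k(q(pair(pair(0, 0), b)), pair(pair(0, b), pair(0, b))))  →  pair(pair(0, b), q(pair(pair(0, 0), b)))   [R1 at 2]
3. pair(pair(0, b), q(pair(pair(0, 0), b)))  →  pair(pair(0, b), pair(pair(0, 0), b))   [R2 at 2]

Reduce t₂ = pair(pair(0, b), k(k(k(pair(pair(0, k(0, pair(b, b))), b), b), pair(pair(b, 0), pair(b, b))), 0)):
1. pair(pair(0, b), k(k(k(pair(pair(0, k(0, pair(b, b))), b), b), pair(pair(b, 0), pair(b, b))), 0))  →  pair(pair(0, b), k(k(pair(pair(0, k(0, pair(b, b))), b), b), pair(pair(b, 0), pair(b, b))))   [R1 at 2]
2. pair(pair(0, b), k(k(pair(pair(0, k(0, pair(b, b))), b), b), pair(pair(b, 0), pair(b, b))))  →  pair(pair(0, b), k(pair(pair(0, k(0, pair(b, b))), b), b))   [R1 at 2]
3. pair(pair(0, b), k(pair(pair(0, k(0, pair(b, b))), b), b))  →  pair(pair(0, b), pair(pair(0, k(0, pair(b, b))), b))   [R1 at 2]
4. pair(pair(0, b), pair(pair(0, k(0, pair(b, b))), b))  →  pair(pair(0, b), pair(pair(0, 0), b))   [R1 at 2.1.2]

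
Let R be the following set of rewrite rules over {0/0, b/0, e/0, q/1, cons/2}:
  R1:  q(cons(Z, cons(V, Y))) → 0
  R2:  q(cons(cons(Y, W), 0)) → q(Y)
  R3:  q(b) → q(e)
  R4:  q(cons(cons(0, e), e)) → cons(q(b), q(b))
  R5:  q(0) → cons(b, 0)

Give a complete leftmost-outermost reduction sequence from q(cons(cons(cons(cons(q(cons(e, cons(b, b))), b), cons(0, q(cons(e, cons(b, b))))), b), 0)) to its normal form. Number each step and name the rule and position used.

0

1. q(cons(cons(cons(cons(q(cons(e, cons(b, b))), b), cons(0, q(cons(e, cons(b, b))))), b), 0))  →  q(cons(cons(q(cons(e, cons(b, b))), b), cons(0, q(cons(e, cons(b, b))))))   [R2 at ε]
2. q(cons(cons(q(cons(e, cons(b, b))), b), cons(0, q(cons(e, cons(b, b))))))  →  0   [R1 at ε]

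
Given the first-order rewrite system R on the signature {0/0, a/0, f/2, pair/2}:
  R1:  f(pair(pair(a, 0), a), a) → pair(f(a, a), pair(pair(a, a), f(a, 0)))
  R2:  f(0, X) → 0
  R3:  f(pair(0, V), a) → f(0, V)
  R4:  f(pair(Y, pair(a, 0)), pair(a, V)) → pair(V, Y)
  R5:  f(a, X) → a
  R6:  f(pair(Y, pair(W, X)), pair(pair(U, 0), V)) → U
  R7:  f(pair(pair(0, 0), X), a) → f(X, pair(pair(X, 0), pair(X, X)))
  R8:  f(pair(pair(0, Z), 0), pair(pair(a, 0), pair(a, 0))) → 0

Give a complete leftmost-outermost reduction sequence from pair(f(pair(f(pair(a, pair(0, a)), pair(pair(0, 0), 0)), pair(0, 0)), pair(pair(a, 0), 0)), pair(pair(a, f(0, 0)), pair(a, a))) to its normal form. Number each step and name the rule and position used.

1. pair(f(pair(f(pair(a, pair(0, a)), pair(pair(0, 0), 0)), pair(0, 0)), pair(pair(a, 0), 0)), pair(pair(a, f(0, 0)), pair(a, a)))  →  pair(a, pair(pair(a, f(0, 0)), pair(a, a)))   [R6 at 1]
2. pair(a, pair(pair(a, f(0, 0)), pair(a, a)))  →  pair(a, pair(pair(a, 0), pair(a, a)))   [R2 at 2.1.2]

pair(a, pair(pair(a, 0), pair(a, a)))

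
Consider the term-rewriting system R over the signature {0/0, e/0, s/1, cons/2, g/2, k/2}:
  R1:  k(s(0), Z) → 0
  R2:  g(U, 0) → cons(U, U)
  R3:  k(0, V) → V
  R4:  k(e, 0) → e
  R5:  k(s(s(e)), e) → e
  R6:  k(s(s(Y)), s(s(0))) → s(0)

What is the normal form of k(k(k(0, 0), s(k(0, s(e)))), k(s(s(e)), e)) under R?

e

1. k(k(k(0, 0), s(k(0, s(e)))), k(s(s(e)), e))  →  k(k(0, s(k(0, s(e)))), k(s(s(e)), e))   [R3 at 1.1]
2. k(k(0, s(k(0, s(e)))), k(s(s(e)), e))  →  k(s(k(0, s(e))), k(s(s(e)), e))   [R3 at 1]
3. k(s(k(0, s(e))), k(s(s(e)), e))  →  k(s(s(e)), k(s(s(e)), e))   [R3 at 1.1]
4. k(s(s(e)), k(s(s(e)), e))  →  k(s(s(e)), e)   [R5 at 2]
5. k(s(s(e)), e)  →  e   [R5 at ε]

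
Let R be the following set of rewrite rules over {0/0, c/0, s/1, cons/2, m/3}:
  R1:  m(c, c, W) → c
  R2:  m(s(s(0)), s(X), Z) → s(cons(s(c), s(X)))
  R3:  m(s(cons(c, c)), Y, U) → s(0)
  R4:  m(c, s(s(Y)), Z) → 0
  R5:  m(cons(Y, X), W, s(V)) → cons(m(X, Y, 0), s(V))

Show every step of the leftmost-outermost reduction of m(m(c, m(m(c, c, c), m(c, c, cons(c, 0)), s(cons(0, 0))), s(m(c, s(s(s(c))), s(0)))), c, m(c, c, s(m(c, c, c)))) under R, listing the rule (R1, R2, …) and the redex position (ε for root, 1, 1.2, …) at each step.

c

1. m(m(c, m(m(c, c, c), m(c, c, cons(c, 0)), s(cons(0, 0))), s(m(c, s(s(s(c))), s(0)))), c, m(c, c, s(m(c, c, c))))  →  m(m(c, m(c, m(c, c, cons(c, 0)), s(cons(0, 0))), s(m(c, s(s(s(c))), s(0)))), c, m(c, c, s(m(c, c, c))))   [R1 at 1.2.1]
2. m(m(c, m(c, m(c, c, cons(c, 0)), s(cons(0, 0))), s(m(c, s(s(s(c))), s(0)))), c, m(c, c, s(m(c, c, c))))  →  m(m(c, m(c, c, s(cons(0, 0))), s(m(c, s(s(s(c))), s(0)))), c, m(c, c, s(m(c, c, c))))   [R1 at 1.2.2]
3. m(m(c, m(c, c, s(cons(0, 0))), s(m(c, s(s(s(c))), s(0)))), c, m(c, c, s(m(c, c, c))))  →  m(m(c, c, s(m(c, s(s(s(c))), s(0)))), c, m(c, c, s(m(c, c, c))))   [R1 at 1.2]
4. m(m(c, c, s(m(c, s(s(s(c))), s(0)))), c, m(c, c, s(m(c, c, c))))  →  m(c, c, m(c, c, s(m(c, c, c))))   [R1 at 1]
5. m(c, c, m(c, c, s(m(c, c, c))))  →  c   [R1 at ε]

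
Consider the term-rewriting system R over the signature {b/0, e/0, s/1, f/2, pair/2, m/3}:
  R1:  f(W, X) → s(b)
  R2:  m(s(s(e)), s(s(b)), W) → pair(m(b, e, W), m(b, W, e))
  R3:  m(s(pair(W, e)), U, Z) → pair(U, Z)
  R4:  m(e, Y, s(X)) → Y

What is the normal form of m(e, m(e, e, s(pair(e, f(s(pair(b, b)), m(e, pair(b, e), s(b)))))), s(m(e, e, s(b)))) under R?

e

1. m(e, m(e, e, s(pair(e, f(s(pair(b, b)), m(e, pair(b, e), s(b)))))), s(m(e, e, s(b))))  →  m(e, e, s(pair(e, f(s(pair(b, b)), m(e, pair(b, e), s(b))))))   [R4 at ε]
2. m(e, e, s(pair(e, f(s(pair(b, b)), m(e, pair(b, e), s(b))))))  →  e   [R4 at ε]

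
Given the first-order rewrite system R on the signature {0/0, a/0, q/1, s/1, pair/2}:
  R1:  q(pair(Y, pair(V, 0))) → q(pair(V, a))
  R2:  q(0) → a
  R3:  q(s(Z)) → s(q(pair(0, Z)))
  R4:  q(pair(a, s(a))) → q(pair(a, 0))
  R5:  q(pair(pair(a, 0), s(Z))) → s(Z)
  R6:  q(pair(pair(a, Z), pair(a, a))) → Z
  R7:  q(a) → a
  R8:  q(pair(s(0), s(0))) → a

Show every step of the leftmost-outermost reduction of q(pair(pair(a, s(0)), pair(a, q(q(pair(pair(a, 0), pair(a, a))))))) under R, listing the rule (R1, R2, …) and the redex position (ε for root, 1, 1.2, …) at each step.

s(0)

1. q(pair(pair(a, s(0)), pair(a, q(q(pair(pair(a, 0), pair(a, a)))))))  →  q(pair(pair(a, s(0)), pair(a, q(0))))   [R6 at 1.2.2.1]
2. q(pair(pair(a, s(0)), pair(a, q(0))))  →  q(pair(pair(a, s(0)), pair(a, a)))   [R2 at 1.2.2]
3. q(pair(pair(a, s(0)), pair(a, a)))  →  s(0)   [R6 at ε]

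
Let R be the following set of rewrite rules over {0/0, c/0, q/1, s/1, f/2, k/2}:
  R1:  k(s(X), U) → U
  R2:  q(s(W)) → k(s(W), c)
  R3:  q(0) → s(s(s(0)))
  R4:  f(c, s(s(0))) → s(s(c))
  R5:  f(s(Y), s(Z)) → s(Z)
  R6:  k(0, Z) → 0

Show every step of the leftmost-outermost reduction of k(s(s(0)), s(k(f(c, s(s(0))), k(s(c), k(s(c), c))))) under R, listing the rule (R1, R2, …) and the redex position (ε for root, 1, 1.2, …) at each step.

s(c)

1. k(s(s(0)), s(k(f(c, s(s(0))), k(s(c), k(s(c), c)))))  →  s(k(f(c, s(s(0))), k(s(c), k(s(c), c))))   [R1 at ε]
2. s(k(f(c, s(s(0))), k(s(c), k(s(c), c))))  →  s(k(s(s(c)), k(s(c), k(s(c), c))))   [R4 at 1.1]
3. s(k(s(s(c)), k(s(c), k(s(c), c))))  →  s(k(s(c), k(s(c), c)))   [R1 at 1]
4. s(k(s(c), k(s(c), c)))  →  s(k(s(c), c))   [R1 at 1]
5. s(k(s(c), c))  →  s(c)   [R1 at 1]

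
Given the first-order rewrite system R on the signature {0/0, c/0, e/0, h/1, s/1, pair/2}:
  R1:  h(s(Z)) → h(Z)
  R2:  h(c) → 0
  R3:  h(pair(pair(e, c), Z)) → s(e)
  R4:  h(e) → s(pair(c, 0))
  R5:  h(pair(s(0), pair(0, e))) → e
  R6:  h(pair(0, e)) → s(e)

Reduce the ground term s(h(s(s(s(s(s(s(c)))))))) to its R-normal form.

s(0)

1. s(h(s(s(s(s(s(s(c))))))))  →  s(h(s(s(s(s(s(c)))))))   [R1 at 1]
2. s(h(s(s(s(s(s(c)))))))  →  s(h(s(s(s(s(c))))))   [R1 at 1]
3. s(h(s(s(s(s(c))))))  →  s(h(s(s(s(c)))))   [R1 at 1]
4. s(h(s(s(s(c)))))  →  s(h(s(s(c))))   [R1 at 1]
5. s(h(s(s(c))))  →  s(h(s(c)))   [R1 at 1]
6. s(h(s(c)))  →  s(h(c))   [R1 at 1]
7. s(h(c))  →  s(0)   [R2 at 1]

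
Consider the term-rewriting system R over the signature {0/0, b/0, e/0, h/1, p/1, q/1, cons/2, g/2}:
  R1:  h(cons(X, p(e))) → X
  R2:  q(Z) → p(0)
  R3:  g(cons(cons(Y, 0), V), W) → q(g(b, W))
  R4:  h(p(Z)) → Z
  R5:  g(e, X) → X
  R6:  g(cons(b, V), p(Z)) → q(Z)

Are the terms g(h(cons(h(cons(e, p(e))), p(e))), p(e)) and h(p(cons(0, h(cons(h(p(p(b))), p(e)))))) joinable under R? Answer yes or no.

no — NF(t₁) = p(e), NF(t₂) = cons(0, p(b))

Reduce t₁ = g(h(cons(h(cons(e, p(e))), p(e))), p(e)):
1. g(h(cons(h(cons(e, p(e))), p(e))), p(e))  →  g(h(cons(e, p(e))), p(e))   [R1 at 1]
2. g(h(cons(e, p(e))), p(e))  →  g(e, p(e))   [R1 at 1]
3. g(e, p(e))  →  p(e)   [R5 at ε]

Reduce t₂ = h(p(cons(0, h(cons(h(p(p(b))), p(e)))))):
1. h(p(cons(0, h(cons(h(p(p(b))), p(e))))))  →  cons(0, h(cons(h(p(p(b))), p(e))))   [R4 at ε]
2. cons(0, h(cons(h(p(p(b))), p(e))))  →  cons(0, h(p(p(b))))   [R1 at 2]
3. cons(0, h(p(p(b))))  →  cons(0, p(b))   [R4 at 2]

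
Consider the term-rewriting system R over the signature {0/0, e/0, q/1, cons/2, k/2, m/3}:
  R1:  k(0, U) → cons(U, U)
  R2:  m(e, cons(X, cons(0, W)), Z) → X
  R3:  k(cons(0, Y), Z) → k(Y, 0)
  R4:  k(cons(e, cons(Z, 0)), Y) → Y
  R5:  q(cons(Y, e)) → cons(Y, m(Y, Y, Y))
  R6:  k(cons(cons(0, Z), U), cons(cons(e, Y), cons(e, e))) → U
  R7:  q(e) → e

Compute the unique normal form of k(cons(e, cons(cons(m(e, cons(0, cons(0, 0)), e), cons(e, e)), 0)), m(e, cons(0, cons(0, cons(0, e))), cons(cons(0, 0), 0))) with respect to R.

1. k(cons(e, cons(cons(m(e, cons(0, cons(0, 0)), e), cons(e, e)), 0)), m(e, cons(0, cons(0, cons(0, e))), cons(cons(0, 0), 0)))  →  m(e, cons(0, cons(0, cons(0, e))), cons(cons(0, 0), 0))   [R4 at ε]
2. m(e, cons(0, cons(0, cons(0, e))), cons(cons(0, 0), 0))  →  0   [R2 at ε]

0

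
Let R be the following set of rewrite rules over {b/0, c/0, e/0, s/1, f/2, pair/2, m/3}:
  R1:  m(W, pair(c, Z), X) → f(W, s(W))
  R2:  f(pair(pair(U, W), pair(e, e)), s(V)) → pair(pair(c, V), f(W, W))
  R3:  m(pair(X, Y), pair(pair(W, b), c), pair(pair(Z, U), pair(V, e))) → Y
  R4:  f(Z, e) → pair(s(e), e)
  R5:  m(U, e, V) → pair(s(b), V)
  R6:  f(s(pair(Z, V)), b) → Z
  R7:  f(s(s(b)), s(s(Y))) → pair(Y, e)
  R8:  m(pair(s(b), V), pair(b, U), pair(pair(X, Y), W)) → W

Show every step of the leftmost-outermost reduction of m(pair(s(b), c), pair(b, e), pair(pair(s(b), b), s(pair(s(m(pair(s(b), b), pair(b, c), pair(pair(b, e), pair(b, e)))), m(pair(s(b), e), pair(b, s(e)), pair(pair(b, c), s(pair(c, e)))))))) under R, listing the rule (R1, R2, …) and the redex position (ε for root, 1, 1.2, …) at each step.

s(pair(s(pair(b, e)), s(pair(c, e))))

1. m(pair(s(b), c), pair(b, e), pair(pair(s(b), b), s(pair(s(m(pair(s(b), b), pair(b, c), pair(pair(b, e), pair(b, e)))), m(pair(s(b), e), pair(b, s(e)), pair(pair(b, c), s(pair(c, e))))))))  →  s(pair(s(m(pair(s(b), b), pair(b, c), pair(pair(b, e), pair(b, e)))), m(pair(s(b), e), pair(b, s(e)), pair(pair(b, c), s(pair(c, e))))))   [R8 at ε]
2. s(pair(s(m(pair(s(b), b), pair(b, c), pair(pair(b, e), pair(b, e)))), m(pair(s(b), e), pair(b, s(e)), pair(pair(b, c), s(pair(c, e))))))  →  s(pair(s(pair(b, e)), m(pair(s(b), e), pair(b, s(e)), pair(pair(b, c), s(pair(c, e))))))   [R8 at 1.1.1]
3. s(pair(s(pair(b, e)), m(pair(s(b), e), pair(b, s(e)), pair(pair(b, c), s(pair(c, e))))))  →  s(pair(s(pair(b, e)), s(pair(c, e))))   [R8 at 1.2]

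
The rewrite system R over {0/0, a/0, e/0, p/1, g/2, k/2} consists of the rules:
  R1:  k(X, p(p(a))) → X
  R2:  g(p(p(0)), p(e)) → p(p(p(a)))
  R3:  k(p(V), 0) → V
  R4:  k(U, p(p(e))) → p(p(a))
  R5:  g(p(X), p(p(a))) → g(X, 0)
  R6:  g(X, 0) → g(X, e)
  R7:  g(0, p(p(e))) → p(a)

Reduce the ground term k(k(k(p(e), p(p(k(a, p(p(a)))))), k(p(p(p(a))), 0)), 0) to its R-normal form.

e

1. k(k(k(p(e), p(p(k(a, p(p(a)))))), k(p(p(p(a))), 0)), 0)  →  k(k(k(p(e), p(p(a))), k(p(p(p(a))), 0)), 0)   [R1 at 1.1.2.1.1]
2. k(k(k(p(e), p(p(a))), k(p(p(p(a))), 0)), 0)  →  k(k(p(e), k(p(p(p(a))), 0)), 0)   [R1 at 1.1]
3. k(k(p(e), k(p(p(p(a))), 0)), 0)  →  k(k(p(e), p(p(a))), 0)   [R3 at 1.2]
4. k(k(p(e), p(p(a))), 0)  →  k(p(e), 0)   [R1 at 1]
5. k(p(e), 0)  →  e   [R3 at ε]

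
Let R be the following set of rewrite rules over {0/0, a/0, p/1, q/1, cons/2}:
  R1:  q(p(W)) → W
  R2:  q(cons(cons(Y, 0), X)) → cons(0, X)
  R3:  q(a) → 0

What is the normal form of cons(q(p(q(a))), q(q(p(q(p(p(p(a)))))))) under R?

cons(0, p(a))

1. cons(q(p(q(a))), q(q(p(q(p(p(p(a))))))))  →  cons(q(a), q(q(p(q(p(p(p(a))))))))   [R1 at 1]
2. cons(q(a), q(q(p(q(p(p(p(a))))))))  →  cons(0, q(q(p(q(p(p(p(a))))))))   [R3 at 1]
3. cons(0, q(q(p(q(p(p(p(a))))))))  →  cons(0, q(q(p(p(p(a))))))   [R1 at 2.1]
4. cons(0, q(q(p(p(p(a))))))  →  cons(0, q(p(p(a))))   [R1 at 2.1]
5. cons(0, q(p(p(a))))  →  cons(0, p(a))   [R1 at 2]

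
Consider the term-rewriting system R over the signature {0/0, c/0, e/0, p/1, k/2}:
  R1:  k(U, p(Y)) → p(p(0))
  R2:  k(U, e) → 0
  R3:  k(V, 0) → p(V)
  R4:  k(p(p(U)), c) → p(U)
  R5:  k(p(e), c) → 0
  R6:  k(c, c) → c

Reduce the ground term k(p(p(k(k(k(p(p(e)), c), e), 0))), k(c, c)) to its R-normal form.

1. k(p(p(k(k(k(p(p(e)), c), e), 0))), k(c, c))  →  k(p(p(p(k(k(p(p(e)), c), e)))), k(c, c))   [R3 at 1.1.1]
2. k(p(p(p(k(k(p(p(e)), c), e)))), k(c, c))  →  k(p(p(p(0))), k(c, c))   [R2 at 1.1.1.1]
3. k(p(p(p(0))), k(c, c))  →  k(p(p(p(0))), c)   [R6 at 2]
4. k(p(p(p(0))), c)  →  p(p(0))   [R4 at ε]

p(p(0))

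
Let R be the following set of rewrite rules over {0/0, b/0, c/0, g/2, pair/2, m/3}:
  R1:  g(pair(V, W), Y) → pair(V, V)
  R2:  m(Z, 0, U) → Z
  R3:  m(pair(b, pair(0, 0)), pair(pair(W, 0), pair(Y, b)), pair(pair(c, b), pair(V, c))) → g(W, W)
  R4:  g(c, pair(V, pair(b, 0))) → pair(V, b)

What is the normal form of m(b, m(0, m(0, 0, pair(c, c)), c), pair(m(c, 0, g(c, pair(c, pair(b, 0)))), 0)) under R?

1. m(b, m(0, m(0, 0, pair(c, c)), c), pair(m(c, 0, g(c, pair(c, pair(b, 0)))), 0))  →  m(b, m(0, 0, c), pair(m(c, 0, g(c, pair(c, pair(b, 0)))), 0))   [R2 at 2.2]
2. m(b, m(0, 0, c), pair(m(c, 0, g(c, pair(c, pair(b, 0)))), 0))  →  m(b, 0, pair(m(c, 0, g(c, pair(c, pair(b, 0)))), 0))   [R2 at 2]
3. m(b, 0, pair(m(c, 0, g(c, pair(c, pair(b, 0)))), 0))  →  b   [R2 at ε]

b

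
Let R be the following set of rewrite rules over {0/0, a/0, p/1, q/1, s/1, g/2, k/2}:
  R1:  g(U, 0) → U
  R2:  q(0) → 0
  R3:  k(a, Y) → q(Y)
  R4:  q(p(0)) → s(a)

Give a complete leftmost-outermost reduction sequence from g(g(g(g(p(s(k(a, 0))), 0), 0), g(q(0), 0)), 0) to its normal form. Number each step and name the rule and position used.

p(s(0))

1. g(g(g(g(p(s(k(a, 0))), 0), 0), g(q(0), 0)), 0)  →  g(g(g(p(s(k(a, 0))), 0), 0), g(q(0), 0))   [R1 at ε]
2. g(g(g(p(s(k(a, 0))), 0), 0), g(q(0), 0))  →  g(g(p(s(k(a, 0))), 0), g(q(0), 0))   [R1 at 1]
3. g(g(p(s(k(a, 0))), 0), g(q(0), 0))  →  g(p(s(k(a, 0))), g(q(0), 0))   [R1 at 1]
4. g(p(s(k(a, 0))), g(q(0), 0))  →  g(p(s(q(0))), g(q(0), 0))   [R3 at 1.1.1]
5. g(p(s(q(0))), g(q(0), 0))  →  g(p(s(0)), g(q(0), 0))   [R2 at 1.1.1]
6. g(p(s(0)), g(q(0), 0))  →  g(p(s(0)), q(0))   [R1 at 2]
7. g(p(s(0)), q(0))  →  g(p(s(0)), 0)   [R2 at 2]
8. g(p(s(0)), 0)  →  p(s(0))   [R1 at ε]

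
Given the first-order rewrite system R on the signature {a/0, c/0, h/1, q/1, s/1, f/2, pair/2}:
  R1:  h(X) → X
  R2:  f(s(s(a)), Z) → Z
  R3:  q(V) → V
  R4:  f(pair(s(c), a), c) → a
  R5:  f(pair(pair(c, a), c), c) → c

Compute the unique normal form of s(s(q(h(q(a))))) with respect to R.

1. s(s(q(h(q(a)))))  →  s(s(h(q(a))))   [R3 at 1.1]
2. s(s(h(q(a))))  →  s(s(q(a)))   [R1 at 1.1]
3. s(s(q(a)))  →  s(s(a))   [R3 at 1.1]

s(s(a))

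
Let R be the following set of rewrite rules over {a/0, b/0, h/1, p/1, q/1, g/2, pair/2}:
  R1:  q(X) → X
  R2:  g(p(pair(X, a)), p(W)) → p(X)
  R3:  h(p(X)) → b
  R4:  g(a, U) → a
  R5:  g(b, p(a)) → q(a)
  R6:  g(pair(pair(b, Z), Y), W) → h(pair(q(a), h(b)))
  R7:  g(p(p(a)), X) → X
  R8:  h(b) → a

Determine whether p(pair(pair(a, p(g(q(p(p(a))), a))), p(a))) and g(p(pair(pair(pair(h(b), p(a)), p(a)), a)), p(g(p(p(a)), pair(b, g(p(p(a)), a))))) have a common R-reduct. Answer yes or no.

Reduce t₁ = p(pair(pair(a, p(g(q(p(p(a))), a))), p(a))):
1. p(pair(pair(a, p(g(q(p(p(a))), a))), p(a)))  →  p(pair(pair(a, p(g(p(p(a)), a))), p(a)))   [R1 at 1.1.2.1.1]
2. p(pair(pair(a, p(g(p(p(a)), a))), p(a)))  →  p(pair(pair(a, p(a)), p(a)))   [R7 at 1.1.2.1]

Reduce t₂ = g(p(pair(pair(pair(h(b), p(a)), p(a)), a)), p(g(p(p(a)), pair(b, g(p(p(a)), a))))):
1. g(p(pair(pair(pair(h(b), p(a)), p(a)), a)), p(g(p(p(a)), pair(b, g(p(p(a)), a)))))  →  p(pair(pair(h(b), p(a)), p(a)))   [R2 at ε]
2. p(pair(pair(h(b), p(a)), p(a)))  →  p(pair(pair(a, p(a)), p(a)))   [R8 at 1.1.1]

yes — NF(t₁) = p(pair(pair(a, p(a)), p(a))), NF(t₂) = p(pair(pair(a, p(a)), p(a)))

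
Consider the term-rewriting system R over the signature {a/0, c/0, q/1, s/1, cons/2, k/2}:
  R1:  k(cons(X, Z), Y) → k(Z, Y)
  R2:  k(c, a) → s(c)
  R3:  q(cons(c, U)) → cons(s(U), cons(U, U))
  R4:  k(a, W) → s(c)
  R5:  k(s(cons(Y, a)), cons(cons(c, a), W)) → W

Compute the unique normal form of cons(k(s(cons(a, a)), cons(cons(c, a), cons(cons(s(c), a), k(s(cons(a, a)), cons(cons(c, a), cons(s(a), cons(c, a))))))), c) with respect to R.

1. cons(k(s(cons(a, a)), cons(cons(c, a), cons(cons(s(c), a), k(s(cons(a, a)), cons(cons(c, a), cons(s(a), cons(c, a))))))), c)  →  cons(cons(cons(s(c), a), k(s(cons(a, a)), cons(cons(c, a), cons(s(a), cons(c, a))))), c)   [R5 at 1]
2. cons(cons(cons(s(c), a), k(s(cons(a, a)), cons(cons(c, a), cons(s(a), cons(c, a))))), c)  →  cons(cons(cons(s(c), a), cons(s(a), cons(c, a))), c)   [R5 at 1.2]

cons(cons(cons(s(c), a), cons(s(a), cons(c, a))), c)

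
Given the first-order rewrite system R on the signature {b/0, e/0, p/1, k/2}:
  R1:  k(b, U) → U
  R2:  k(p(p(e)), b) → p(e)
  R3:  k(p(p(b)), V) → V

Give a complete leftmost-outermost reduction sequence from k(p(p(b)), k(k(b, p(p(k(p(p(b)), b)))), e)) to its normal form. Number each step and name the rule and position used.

e

1. k(p(p(b)), k(k(b, p(p(k(p(p(b)), b)))), e))  →  k(k(b, p(p(k(p(p(b)), b)))), e)   [R3 at ε]
2. k(k(b, p(p(k(p(p(b)), b)))), e)  →  k(p(p(k(p(p(b)), b))), e)   [R1 at 1]
3. k(p(p(k(p(p(b)), b))), e)  →  k(p(p(b)), e)   [R3 at 1.1.1]
4. k(p(p(b)), e)  →  e   [R3 at ε]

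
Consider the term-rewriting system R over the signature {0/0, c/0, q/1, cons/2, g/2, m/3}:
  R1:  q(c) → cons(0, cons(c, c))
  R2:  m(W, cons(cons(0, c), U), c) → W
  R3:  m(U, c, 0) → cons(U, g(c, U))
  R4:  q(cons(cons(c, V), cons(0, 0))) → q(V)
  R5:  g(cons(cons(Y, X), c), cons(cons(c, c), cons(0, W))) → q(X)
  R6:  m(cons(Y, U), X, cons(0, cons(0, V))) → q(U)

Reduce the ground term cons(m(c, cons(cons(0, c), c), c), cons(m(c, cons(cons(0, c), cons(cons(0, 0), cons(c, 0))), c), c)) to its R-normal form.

cons(c, cons(c, c))

1. cons(m(c, cons(cons(0, c), c), c), cons(m(c, cons(cons(0, c), cons(cons(0, 0), cons(c, 0))), c), c))  →  cons(c, cons(m(c, cons(cons(0, c), cons(cons(0, 0), cons(c, 0))), c), c))   [R2 at 1]
2. cons(c, cons(m(c, cons(cons(0, c), cons(cons(0, 0), cons(c, 0))), c), c))  →  cons(c, cons(c, c))   [R2 at 2.1]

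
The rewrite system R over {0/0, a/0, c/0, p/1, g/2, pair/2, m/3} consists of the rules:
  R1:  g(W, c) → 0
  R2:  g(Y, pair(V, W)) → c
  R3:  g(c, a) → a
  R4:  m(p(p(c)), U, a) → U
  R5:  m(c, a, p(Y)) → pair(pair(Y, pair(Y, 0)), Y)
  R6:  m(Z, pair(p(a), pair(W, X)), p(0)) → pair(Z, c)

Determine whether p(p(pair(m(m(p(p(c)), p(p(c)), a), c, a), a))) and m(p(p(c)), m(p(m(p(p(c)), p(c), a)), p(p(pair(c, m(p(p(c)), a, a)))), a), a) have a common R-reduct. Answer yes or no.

yes — NF(t₁) = p(p(pair(c, a))), NF(t₂) = p(p(pair(c, a)))

Reduce t₁ = p(p(pair(m(m(p(p(c)), p(p(c)), a), c, a), a))):
1. p(p(pair(m(m(p(p(c)), p(p(c)), a), c, a), a)))  →  p(p(pair(m(p(p(c)), c, a), a)))   [R4 at 1.1.1.1]
2. p(p(pair(m(p(p(c)), c, a), a)))  →  p(p(pair(c, a)))   [R4 at 1.1.1]

Reduce t₂ = m(p(p(c)), m(p(m(p(p(c)), p(c), a)), p(p(pair(c, m(p(p(c)), a, a)))), a), a):
1. m(p(p(c)), m(p(m(p(p(c)), p(c), a)), p(p(pair(c, m(p(p(c)), a, a)))), a), a)  →  m(p(m(p(p(c)), p(c), a)), p(p(pair(c, m(p(p(c)), a, a)))), a)   [R4 at ε]
2. m(p(m(p(p(c)), p(c), a)), p(p(pair(c, m(p(p(c)), a, a)))), a)  →  m(p(p(c)), p(p(pair(c, m(p(p(c)), a, a)))), a)   [R4 at 1.1]
3. m(p(p(c)), p(p(pair(c, m(p(p(c)), a, a)))), a)  →  p(p(pair(c, m(p(p(c)), a, a))))   [R4 at ε]
4. p(p(pair(c, m(p(p(c)), a, a))))  →  p(p(pair(c, a)))   [R4 at 1.1.2]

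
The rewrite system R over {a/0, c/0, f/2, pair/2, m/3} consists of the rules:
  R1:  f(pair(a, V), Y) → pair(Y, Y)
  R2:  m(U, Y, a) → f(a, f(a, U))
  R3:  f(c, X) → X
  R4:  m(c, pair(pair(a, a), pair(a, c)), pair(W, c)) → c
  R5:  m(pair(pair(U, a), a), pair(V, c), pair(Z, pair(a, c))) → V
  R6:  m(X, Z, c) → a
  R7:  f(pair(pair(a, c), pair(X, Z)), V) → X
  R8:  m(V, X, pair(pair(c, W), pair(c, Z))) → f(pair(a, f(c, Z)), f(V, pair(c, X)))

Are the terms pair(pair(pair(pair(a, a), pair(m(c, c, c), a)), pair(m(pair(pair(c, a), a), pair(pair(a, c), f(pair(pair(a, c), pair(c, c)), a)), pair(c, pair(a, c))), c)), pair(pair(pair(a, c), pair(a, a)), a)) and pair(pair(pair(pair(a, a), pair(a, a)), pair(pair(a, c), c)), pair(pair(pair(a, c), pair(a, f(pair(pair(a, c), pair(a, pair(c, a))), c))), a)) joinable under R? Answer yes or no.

Reduce t₁ = pair(pair(pair(pair(a, a), pair(m(c, c, c), a)), pair(m(pair(pair(c, a), a), pair(pair(a, c), f(pair(pair(a, c), pair(c, c)), a)), pair(c, pair(a, c))), c)), pair(pair(pair(a, c), pair(a, a)), a)):
1. pair(pair(pair(pair(a, a), pair(m(c, c, c), a)), pair(m(pair(pair(c, a), a), pair(pair(a, c), f(pair(pair(a, c), pair(c, c)), a)), pair(c, pair(a, c))), c)), pair(pair(pair(a, c), pair(a, a)), a))  →  pair(pair(pair(pair(a, a), pair(a, a)), pair(m(pair(pair(c, a), a), pair(pair(a, c), f(pair(pair(a, c), pair(c, c)), a)), pair(c, pair(a, c))), c)), pair(pair(pair(a, c), pair(a, a)), a))   [R6 at 1.1.2.1]
2. pair(pair(pair(pair(a, a), pair(a, a)), pair(m(pair(pair(c, a), a), pair(pair(a, c), f(pair(pair(a, c), pair(c, c)), a)), pair(c, pair(a, c))), c)), pair(pair(pair(a, c), pair(a, a)), a))  →  pair(pair(pair(pair(a, a), pair(a, a)), pair(m(pair(pair(c, a), a), pair(pair(a, c), c), pair(c, pair(a, c))), c)), pair(pair(pair(a, c), pair(a, a)), a))   [R7 at 1.2.1.2.2]
3. pair(pair(pair(pair(a, a), pair(a, a)), pair(m(pair(pair(c, a), a), pair(pair(a, c), c), pair(c, pair(a, c))), c)), pair(pair(pair(a, c), pair(a, a)), a))  →  pair(pair(pair(pair(a, a), pair(a, a)), pair(pair(a, c), c)), pair(pair(pair(a, c), pair(a, a)), a))   [R5 at 1.2.1]

Reduce t₂ = pair(pair(pair(pair(a, a), pair(a, a)), pair(pair(a, c), c)), pair(pair(pair(a, c), pair(a, f(pair(pair(a, c), pair(a, pair(c, a))), c))), a)):
1. pair(pair(pair(pair(a, a), pair(a, a)), pair(pair(a, c), c)), pair(pair(pair(a, c), pair(a, f(pair(pair(a, c), pair(a, pair(c, a))), c))), a))  →  pair(pair(pair(pair(a, a), pair(a, a)), pair(pair(a, c), c)), pair(pair(pair(a, c), pair(a, a)), a))   [R7 at 2.1.2.2]

yes — NF(t₁) = pair(pair(pair(pair(a, a), pair(a, a)), pair(pair(a, c), c)), pair(pair(pair(a, c), pair(a, a)), a)), NF(t₂) = pair(pair(pair(pair(a, a), pair(a, a)), pair(pair(a, c), c)), pair(pair(pair(a, c), pair(a, a)), a))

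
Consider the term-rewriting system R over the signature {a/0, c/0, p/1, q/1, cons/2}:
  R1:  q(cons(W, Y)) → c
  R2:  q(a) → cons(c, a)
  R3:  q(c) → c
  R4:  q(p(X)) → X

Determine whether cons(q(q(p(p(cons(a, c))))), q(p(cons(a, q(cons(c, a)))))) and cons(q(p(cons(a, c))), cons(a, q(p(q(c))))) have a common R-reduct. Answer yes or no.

yes — NF(t₁) = cons(cons(a, c), cons(a, c)), NF(t₂) = cons(cons(a, c), cons(a, c))

Reduce t₁ = cons(q(q(p(p(cons(a, c))))), q(p(cons(a, q(cons(c, a)))))):
1. cons(q(q(p(p(cons(a, c))))), q(p(cons(a, q(cons(c, a))))))  →  cons(q(p(cons(a, c))), q(p(cons(a, q(cons(c, a))))))   [R4 at 1.1]
2. cons(q(p(cons(a, c))), q(p(cons(a, q(cons(c, a))))))  →  cons(cons(a, c), q(p(cons(a, q(cons(c, a))))))   [R4 at 1]
3. cons(cons(a, c), q(p(cons(a, q(cons(c, a))))))  →  cons(cons(a, c), cons(a, q(cons(c, a))))   [R4 at 2]
4. cons(cons(a, c), cons(a, q(cons(c, a))))  →  cons(cons(a, c), cons(a, c))   [R1 at 2.2]

Reduce t₂ = cons(q(p(cons(a, c))), cons(a, q(p(q(c))))):
1. cons(q(p(cons(a, c))), cons(a, q(p(q(c)))))  →  cons(cons(a, c), cons(a, q(p(q(c)))))   [R4 at 1]
2. cons(cons(a, c), cons(a, q(p(q(c)))))  →  cons(cons(a, c), cons(a, q(c)))   [R4 at 2.2]
3. cons(cons(a, c), cons(a, q(c)))  →  cons(cons(a, c), cons(a, c))   [R3 at 2.2]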